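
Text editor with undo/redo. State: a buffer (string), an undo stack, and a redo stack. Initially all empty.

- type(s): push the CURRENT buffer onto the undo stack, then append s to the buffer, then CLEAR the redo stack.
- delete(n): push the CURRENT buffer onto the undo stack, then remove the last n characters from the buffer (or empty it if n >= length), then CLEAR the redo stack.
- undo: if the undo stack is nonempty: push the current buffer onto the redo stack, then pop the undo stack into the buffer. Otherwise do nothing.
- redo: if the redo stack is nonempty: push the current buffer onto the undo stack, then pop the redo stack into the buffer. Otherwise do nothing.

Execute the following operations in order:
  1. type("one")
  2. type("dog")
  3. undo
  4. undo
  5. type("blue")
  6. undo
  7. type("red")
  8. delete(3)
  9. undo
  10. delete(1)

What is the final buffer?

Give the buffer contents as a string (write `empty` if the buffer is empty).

Answer: re

Derivation:
After op 1 (type): buf='one' undo_depth=1 redo_depth=0
After op 2 (type): buf='onedog' undo_depth=2 redo_depth=0
After op 3 (undo): buf='one' undo_depth=1 redo_depth=1
After op 4 (undo): buf='(empty)' undo_depth=0 redo_depth=2
After op 5 (type): buf='blue' undo_depth=1 redo_depth=0
After op 6 (undo): buf='(empty)' undo_depth=0 redo_depth=1
After op 7 (type): buf='red' undo_depth=1 redo_depth=0
After op 8 (delete): buf='(empty)' undo_depth=2 redo_depth=0
After op 9 (undo): buf='red' undo_depth=1 redo_depth=1
After op 10 (delete): buf='re' undo_depth=2 redo_depth=0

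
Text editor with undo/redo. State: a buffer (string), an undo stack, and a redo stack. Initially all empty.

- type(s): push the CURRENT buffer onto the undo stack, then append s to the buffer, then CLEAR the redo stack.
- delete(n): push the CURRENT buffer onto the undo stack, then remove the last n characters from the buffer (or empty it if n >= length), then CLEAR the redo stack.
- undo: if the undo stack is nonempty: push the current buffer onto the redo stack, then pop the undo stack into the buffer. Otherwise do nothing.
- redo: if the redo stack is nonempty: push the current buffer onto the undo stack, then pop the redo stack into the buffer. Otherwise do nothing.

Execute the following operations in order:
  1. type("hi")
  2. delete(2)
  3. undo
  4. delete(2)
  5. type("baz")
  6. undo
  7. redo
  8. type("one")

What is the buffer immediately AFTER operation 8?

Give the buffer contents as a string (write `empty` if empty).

After op 1 (type): buf='hi' undo_depth=1 redo_depth=0
After op 2 (delete): buf='(empty)' undo_depth=2 redo_depth=0
After op 3 (undo): buf='hi' undo_depth=1 redo_depth=1
After op 4 (delete): buf='(empty)' undo_depth=2 redo_depth=0
After op 5 (type): buf='baz' undo_depth=3 redo_depth=0
After op 6 (undo): buf='(empty)' undo_depth=2 redo_depth=1
After op 7 (redo): buf='baz' undo_depth=3 redo_depth=0
After op 8 (type): buf='bazone' undo_depth=4 redo_depth=0

Answer: bazone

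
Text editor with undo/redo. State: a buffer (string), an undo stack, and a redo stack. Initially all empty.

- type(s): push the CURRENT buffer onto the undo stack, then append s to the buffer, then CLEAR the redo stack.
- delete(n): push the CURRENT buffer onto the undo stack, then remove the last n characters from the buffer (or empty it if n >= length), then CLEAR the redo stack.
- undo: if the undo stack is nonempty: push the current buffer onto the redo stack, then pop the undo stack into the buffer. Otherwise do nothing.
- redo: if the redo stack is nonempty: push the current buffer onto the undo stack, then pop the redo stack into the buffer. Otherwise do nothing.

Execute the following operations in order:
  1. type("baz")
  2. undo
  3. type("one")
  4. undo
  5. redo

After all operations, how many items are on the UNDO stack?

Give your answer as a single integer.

Answer: 1

Derivation:
After op 1 (type): buf='baz' undo_depth=1 redo_depth=0
After op 2 (undo): buf='(empty)' undo_depth=0 redo_depth=1
After op 3 (type): buf='one' undo_depth=1 redo_depth=0
After op 4 (undo): buf='(empty)' undo_depth=0 redo_depth=1
After op 5 (redo): buf='one' undo_depth=1 redo_depth=0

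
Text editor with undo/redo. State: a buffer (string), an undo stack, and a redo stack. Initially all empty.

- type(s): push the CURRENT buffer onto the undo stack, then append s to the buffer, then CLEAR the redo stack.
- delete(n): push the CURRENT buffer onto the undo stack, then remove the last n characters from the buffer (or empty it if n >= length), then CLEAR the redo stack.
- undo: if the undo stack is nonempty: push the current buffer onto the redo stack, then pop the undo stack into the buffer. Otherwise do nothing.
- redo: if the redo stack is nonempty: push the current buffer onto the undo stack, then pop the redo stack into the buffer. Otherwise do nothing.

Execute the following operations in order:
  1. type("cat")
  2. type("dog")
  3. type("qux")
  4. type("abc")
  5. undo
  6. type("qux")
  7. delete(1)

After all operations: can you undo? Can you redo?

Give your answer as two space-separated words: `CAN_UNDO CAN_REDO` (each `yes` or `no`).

After op 1 (type): buf='cat' undo_depth=1 redo_depth=0
After op 2 (type): buf='catdog' undo_depth=2 redo_depth=0
After op 3 (type): buf='catdogqux' undo_depth=3 redo_depth=0
After op 4 (type): buf='catdogquxabc' undo_depth=4 redo_depth=0
After op 5 (undo): buf='catdogqux' undo_depth=3 redo_depth=1
After op 6 (type): buf='catdogquxqux' undo_depth=4 redo_depth=0
After op 7 (delete): buf='catdogquxqu' undo_depth=5 redo_depth=0

Answer: yes no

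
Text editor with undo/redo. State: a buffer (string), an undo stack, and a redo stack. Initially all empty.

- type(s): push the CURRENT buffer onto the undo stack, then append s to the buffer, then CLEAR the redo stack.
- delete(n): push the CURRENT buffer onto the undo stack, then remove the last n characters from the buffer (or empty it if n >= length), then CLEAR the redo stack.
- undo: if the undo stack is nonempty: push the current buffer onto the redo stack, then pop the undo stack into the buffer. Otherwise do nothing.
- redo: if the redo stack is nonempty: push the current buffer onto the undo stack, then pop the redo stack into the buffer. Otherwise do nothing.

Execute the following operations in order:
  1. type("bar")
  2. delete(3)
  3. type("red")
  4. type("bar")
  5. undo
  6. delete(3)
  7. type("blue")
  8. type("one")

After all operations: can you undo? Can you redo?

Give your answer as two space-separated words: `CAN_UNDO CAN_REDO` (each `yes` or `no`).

Answer: yes no

Derivation:
After op 1 (type): buf='bar' undo_depth=1 redo_depth=0
After op 2 (delete): buf='(empty)' undo_depth=2 redo_depth=0
After op 3 (type): buf='red' undo_depth=3 redo_depth=0
After op 4 (type): buf='redbar' undo_depth=4 redo_depth=0
After op 5 (undo): buf='red' undo_depth=3 redo_depth=1
After op 6 (delete): buf='(empty)' undo_depth=4 redo_depth=0
After op 7 (type): buf='blue' undo_depth=5 redo_depth=0
After op 8 (type): buf='blueone' undo_depth=6 redo_depth=0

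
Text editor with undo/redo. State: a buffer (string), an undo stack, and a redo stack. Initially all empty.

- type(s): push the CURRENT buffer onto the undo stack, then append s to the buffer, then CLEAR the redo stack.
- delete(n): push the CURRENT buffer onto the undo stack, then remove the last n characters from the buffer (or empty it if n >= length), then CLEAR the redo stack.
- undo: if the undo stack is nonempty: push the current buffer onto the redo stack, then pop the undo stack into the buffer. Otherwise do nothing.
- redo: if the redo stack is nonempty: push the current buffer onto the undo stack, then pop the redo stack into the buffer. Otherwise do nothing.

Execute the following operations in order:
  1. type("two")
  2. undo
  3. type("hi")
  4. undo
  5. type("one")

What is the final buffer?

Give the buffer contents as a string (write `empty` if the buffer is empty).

After op 1 (type): buf='two' undo_depth=1 redo_depth=0
After op 2 (undo): buf='(empty)' undo_depth=0 redo_depth=1
After op 3 (type): buf='hi' undo_depth=1 redo_depth=0
After op 4 (undo): buf='(empty)' undo_depth=0 redo_depth=1
After op 5 (type): buf='one' undo_depth=1 redo_depth=0

Answer: one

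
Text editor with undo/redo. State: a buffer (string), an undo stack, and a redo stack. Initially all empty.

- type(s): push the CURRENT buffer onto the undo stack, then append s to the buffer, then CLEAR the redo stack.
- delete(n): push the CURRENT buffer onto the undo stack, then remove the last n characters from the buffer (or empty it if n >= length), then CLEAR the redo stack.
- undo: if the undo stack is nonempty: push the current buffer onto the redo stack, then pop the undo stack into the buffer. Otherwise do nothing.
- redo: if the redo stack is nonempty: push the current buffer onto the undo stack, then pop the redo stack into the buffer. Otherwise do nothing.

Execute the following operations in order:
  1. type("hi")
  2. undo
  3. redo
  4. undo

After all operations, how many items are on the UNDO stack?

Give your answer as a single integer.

After op 1 (type): buf='hi' undo_depth=1 redo_depth=0
After op 2 (undo): buf='(empty)' undo_depth=0 redo_depth=1
After op 3 (redo): buf='hi' undo_depth=1 redo_depth=0
After op 4 (undo): buf='(empty)' undo_depth=0 redo_depth=1

Answer: 0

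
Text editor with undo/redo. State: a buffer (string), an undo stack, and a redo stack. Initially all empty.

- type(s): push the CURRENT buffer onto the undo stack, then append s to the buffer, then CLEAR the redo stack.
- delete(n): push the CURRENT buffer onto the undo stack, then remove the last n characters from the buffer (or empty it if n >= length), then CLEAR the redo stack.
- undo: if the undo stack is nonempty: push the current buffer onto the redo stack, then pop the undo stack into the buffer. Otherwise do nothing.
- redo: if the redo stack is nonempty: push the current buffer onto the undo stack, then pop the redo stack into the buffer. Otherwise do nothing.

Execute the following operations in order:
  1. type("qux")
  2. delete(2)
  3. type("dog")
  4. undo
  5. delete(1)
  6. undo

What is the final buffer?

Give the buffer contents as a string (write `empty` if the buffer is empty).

After op 1 (type): buf='qux' undo_depth=1 redo_depth=0
After op 2 (delete): buf='q' undo_depth=2 redo_depth=0
After op 3 (type): buf='qdog' undo_depth=3 redo_depth=0
After op 4 (undo): buf='q' undo_depth=2 redo_depth=1
After op 5 (delete): buf='(empty)' undo_depth=3 redo_depth=0
After op 6 (undo): buf='q' undo_depth=2 redo_depth=1

Answer: q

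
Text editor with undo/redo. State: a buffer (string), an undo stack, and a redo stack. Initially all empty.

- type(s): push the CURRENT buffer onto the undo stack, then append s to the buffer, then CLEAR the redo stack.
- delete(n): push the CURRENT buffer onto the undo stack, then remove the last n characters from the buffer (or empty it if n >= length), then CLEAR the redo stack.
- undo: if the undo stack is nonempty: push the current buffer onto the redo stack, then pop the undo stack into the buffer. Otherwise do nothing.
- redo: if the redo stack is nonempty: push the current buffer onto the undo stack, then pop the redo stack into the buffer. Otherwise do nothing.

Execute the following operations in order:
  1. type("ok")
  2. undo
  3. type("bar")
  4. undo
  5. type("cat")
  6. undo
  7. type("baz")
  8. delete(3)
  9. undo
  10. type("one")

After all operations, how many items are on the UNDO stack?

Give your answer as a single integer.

Answer: 2

Derivation:
After op 1 (type): buf='ok' undo_depth=1 redo_depth=0
After op 2 (undo): buf='(empty)' undo_depth=0 redo_depth=1
After op 3 (type): buf='bar' undo_depth=1 redo_depth=0
After op 4 (undo): buf='(empty)' undo_depth=0 redo_depth=1
After op 5 (type): buf='cat' undo_depth=1 redo_depth=0
After op 6 (undo): buf='(empty)' undo_depth=0 redo_depth=1
After op 7 (type): buf='baz' undo_depth=1 redo_depth=0
After op 8 (delete): buf='(empty)' undo_depth=2 redo_depth=0
After op 9 (undo): buf='baz' undo_depth=1 redo_depth=1
After op 10 (type): buf='bazone' undo_depth=2 redo_depth=0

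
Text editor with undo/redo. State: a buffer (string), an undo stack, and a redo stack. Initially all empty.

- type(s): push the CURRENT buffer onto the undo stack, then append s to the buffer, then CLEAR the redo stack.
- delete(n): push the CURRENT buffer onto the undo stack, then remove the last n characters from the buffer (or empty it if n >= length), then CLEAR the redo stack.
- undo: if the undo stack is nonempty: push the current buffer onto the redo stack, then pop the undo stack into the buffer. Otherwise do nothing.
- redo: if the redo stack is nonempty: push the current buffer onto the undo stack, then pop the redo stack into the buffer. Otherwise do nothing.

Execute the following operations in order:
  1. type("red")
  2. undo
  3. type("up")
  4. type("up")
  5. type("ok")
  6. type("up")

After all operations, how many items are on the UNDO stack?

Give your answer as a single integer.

Answer: 4

Derivation:
After op 1 (type): buf='red' undo_depth=1 redo_depth=0
After op 2 (undo): buf='(empty)' undo_depth=0 redo_depth=1
After op 3 (type): buf='up' undo_depth=1 redo_depth=0
After op 4 (type): buf='upup' undo_depth=2 redo_depth=0
After op 5 (type): buf='upupok' undo_depth=3 redo_depth=0
After op 6 (type): buf='upupokup' undo_depth=4 redo_depth=0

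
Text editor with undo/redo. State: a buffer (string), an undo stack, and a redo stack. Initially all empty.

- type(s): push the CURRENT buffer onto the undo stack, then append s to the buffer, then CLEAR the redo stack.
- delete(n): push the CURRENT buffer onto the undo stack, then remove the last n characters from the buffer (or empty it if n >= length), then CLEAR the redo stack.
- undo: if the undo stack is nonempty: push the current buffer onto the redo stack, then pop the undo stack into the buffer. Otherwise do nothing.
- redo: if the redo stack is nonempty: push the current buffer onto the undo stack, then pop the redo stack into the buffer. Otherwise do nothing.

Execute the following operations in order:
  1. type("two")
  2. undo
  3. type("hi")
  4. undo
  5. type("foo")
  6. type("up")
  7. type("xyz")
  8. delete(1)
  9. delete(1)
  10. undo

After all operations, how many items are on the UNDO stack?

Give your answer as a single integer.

After op 1 (type): buf='two' undo_depth=1 redo_depth=0
After op 2 (undo): buf='(empty)' undo_depth=0 redo_depth=1
After op 3 (type): buf='hi' undo_depth=1 redo_depth=0
After op 4 (undo): buf='(empty)' undo_depth=0 redo_depth=1
After op 5 (type): buf='foo' undo_depth=1 redo_depth=0
After op 6 (type): buf='fooup' undo_depth=2 redo_depth=0
After op 7 (type): buf='fooupxyz' undo_depth=3 redo_depth=0
After op 8 (delete): buf='fooupxy' undo_depth=4 redo_depth=0
After op 9 (delete): buf='fooupx' undo_depth=5 redo_depth=0
After op 10 (undo): buf='fooupxy' undo_depth=4 redo_depth=1

Answer: 4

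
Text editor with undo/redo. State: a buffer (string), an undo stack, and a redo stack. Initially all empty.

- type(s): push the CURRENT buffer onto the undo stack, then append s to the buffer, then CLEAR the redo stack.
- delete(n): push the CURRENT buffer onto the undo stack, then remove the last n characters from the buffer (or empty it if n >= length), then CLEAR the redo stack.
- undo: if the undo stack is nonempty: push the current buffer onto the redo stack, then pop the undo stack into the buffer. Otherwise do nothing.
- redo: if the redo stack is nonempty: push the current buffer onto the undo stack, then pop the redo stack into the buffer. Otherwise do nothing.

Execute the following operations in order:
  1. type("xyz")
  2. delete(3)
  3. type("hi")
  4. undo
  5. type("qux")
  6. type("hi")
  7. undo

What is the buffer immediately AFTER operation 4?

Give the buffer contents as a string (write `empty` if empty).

After op 1 (type): buf='xyz' undo_depth=1 redo_depth=0
After op 2 (delete): buf='(empty)' undo_depth=2 redo_depth=0
After op 3 (type): buf='hi' undo_depth=3 redo_depth=0
After op 4 (undo): buf='(empty)' undo_depth=2 redo_depth=1

Answer: empty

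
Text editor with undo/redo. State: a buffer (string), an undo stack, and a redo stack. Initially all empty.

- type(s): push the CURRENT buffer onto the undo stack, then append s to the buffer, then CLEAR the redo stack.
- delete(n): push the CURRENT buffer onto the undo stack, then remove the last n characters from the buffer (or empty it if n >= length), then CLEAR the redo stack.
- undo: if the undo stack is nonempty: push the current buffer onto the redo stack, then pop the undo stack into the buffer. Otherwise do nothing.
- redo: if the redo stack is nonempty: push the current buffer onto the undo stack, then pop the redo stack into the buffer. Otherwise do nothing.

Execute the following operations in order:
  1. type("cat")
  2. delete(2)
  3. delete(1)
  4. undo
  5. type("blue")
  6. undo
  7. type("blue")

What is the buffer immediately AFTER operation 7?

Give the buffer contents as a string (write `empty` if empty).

Answer: cblue

Derivation:
After op 1 (type): buf='cat' undo_depth=1 redo_depth=0
After op 2 (delete): buf='c' undo_depth=2 redo_depth=0
After op 3 (delete): buf='(empty)' undo_depth=3 redo_depth=0
After op 4 (undo): buf='c' undo_depth=2 redo_depth=1
After op 5 (type): buf='cblue' undo_depth=3 redo_depth=0
After op 6 (undo): buf='c' undo_depth=2 redo_depth=1
After op 7 (type): buf='cblue' undo_depth=3 redo_depth=0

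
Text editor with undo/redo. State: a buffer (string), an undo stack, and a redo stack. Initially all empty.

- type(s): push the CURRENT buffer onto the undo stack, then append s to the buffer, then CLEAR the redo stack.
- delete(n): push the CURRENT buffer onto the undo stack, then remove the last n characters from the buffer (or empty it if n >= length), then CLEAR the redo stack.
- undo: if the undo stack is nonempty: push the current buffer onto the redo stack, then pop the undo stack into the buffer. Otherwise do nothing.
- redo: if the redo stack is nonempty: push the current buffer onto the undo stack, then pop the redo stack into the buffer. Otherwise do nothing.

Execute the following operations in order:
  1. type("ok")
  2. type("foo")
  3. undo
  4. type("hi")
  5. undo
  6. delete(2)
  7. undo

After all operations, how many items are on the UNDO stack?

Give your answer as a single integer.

After op 1 (type): buf='ok' undo_depth=1 redo_depth=0
After op 2 (type): buf='okfoo' undo_depth=2 redo_depth=0
After op 3 (undo): buf='ok' undo_depth=1 redo_depth=1
After op 4 (type): buf='okhi' undo_depth=2 redo_depth=0
After op 5 (undo): buf='ok' undo_depth=1 redo_depth=1
After op 6 (delete): buf='(empty)' undo_depth=2 redo_depth=0
After op 7 (undo): buf='ok' undo_depth=1 redo_depth=1

Answer: 1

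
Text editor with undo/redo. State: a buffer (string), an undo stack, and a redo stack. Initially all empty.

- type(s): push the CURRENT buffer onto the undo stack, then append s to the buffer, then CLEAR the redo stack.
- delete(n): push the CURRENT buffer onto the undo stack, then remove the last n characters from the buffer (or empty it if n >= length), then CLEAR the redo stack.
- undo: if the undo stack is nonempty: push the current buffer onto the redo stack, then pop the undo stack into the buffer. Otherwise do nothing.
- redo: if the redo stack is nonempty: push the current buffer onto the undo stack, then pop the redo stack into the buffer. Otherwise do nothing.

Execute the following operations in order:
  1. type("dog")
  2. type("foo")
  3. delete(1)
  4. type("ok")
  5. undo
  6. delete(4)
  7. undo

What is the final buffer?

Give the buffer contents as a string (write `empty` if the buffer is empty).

Answer: dogfo

Derivation:
After op 1 (type): buf='dog' undo_depth=1 redo_depth=0
After op 2 (type): buf='dogfoo' undo_depth=2 redo_depth=0
After op 3 (delete): buf='dogfo' undo_depth=3 redo_depth=0
After op 4 (type): buf='dogfook' undo_depth=4 redo_depth=0
After op 5 (undo): buf='dogfo' undo_depth=3 redo_depth=1
After op 6 (delete): buf='d' undo_depth=4 redo_depth=0
After op 7 (undo): buf='dogfo' undo_depth=3 redo_depth=1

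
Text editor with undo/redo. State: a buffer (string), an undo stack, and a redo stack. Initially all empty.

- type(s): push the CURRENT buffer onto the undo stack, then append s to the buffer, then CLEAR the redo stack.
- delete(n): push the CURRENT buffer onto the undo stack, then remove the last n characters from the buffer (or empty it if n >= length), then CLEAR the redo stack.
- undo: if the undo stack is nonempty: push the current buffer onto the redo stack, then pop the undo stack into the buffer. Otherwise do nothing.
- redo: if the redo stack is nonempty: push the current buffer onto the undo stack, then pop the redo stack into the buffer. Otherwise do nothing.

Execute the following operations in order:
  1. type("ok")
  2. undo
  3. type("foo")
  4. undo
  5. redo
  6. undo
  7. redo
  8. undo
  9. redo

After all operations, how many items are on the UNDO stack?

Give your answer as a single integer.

Answer: 1

Derivation:
After op 1 (type): buf='ok' undo_depth=1 redo_depth=0
After op 2 (undo): buf='(empty)' undo_depth=0 redo_depth=1
After op 3 (type): buf='foo' undo_depth=1 redo_depth=0
After op 4 (undo): buf='(empty)' undo_depth=0 redo_depth=1
After op 5 (redo): buf='foo' undo_depth=1 redo_depth=0
After op 6 (undo): buf='(empty)' undo_depth=0 redo_depth=1
After op 7 (redo): buf='foo' undo_depth=1 redo_depth=0
After op 8 (undo): buf='(empty)' undo_depth=0 redo_depth=1
After op 9 (redo): buf='foo' undo_depth=1 redo_depth=0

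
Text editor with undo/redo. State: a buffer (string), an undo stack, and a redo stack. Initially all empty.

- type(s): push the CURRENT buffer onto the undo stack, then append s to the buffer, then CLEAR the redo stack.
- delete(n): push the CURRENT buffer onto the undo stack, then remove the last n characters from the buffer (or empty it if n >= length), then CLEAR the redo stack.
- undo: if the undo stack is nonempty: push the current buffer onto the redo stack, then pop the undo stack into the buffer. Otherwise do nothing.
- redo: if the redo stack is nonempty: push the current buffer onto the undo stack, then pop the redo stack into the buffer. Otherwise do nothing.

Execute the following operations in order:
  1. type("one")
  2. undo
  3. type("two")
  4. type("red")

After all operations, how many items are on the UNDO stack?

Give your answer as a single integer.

Answer: 2

Derivation:
After op 1 (type): buf='one' undo_depth=1 redo_depth=0
After op 2 (undo): buf='(empty)' undo_depth=0 redo_depth=1
After op 3 (type): buf='two' undo_depth=1 redo_depth=0
After op 4 (type): buf='twored' undo_depth=2 redo_depth=0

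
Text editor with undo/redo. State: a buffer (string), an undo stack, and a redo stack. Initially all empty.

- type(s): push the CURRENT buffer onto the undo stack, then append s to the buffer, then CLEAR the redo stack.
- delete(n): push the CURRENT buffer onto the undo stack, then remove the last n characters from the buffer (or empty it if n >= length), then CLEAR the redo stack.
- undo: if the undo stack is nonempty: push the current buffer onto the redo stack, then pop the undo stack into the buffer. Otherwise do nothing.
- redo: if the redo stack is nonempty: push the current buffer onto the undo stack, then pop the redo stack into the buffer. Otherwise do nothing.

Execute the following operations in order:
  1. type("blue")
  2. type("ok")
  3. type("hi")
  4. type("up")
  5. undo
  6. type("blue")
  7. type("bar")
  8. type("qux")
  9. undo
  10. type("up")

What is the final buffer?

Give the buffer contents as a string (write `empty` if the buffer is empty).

After op 1 (type): buf='blue' undo_depth=1 redo_depth=0
After op 2 (type): buf='blueok' undo_depth=2 redo_depth=0
After op 3 (type): buf='blueokhi' undo_depth=3 redo_depth=0
After op 4 (type): buf='blueokhiup' undo_depth=4 redo_depth=0
After op 5 (undo): buf='blueokhi' undo_depth=3 redo_depth=1
After op 6 (type): buf='blueokhiblue' undo_depth=4 redo_depth=0
After op 7 (type): buf='blueokhibluebar' undo_depth=5 redo_depth=0
After op 8 (type): buf='blueokhibluebarqux' undo_depth=6 redo_depth=0
After op 9 (undo): buf='blueokhibluebar' undo_depth=5 redo_depth=1
After op 10 (type): buf='blueokhibluebarup' undo_depth=6 redo_depth=0

Answer: blueokhibluebarup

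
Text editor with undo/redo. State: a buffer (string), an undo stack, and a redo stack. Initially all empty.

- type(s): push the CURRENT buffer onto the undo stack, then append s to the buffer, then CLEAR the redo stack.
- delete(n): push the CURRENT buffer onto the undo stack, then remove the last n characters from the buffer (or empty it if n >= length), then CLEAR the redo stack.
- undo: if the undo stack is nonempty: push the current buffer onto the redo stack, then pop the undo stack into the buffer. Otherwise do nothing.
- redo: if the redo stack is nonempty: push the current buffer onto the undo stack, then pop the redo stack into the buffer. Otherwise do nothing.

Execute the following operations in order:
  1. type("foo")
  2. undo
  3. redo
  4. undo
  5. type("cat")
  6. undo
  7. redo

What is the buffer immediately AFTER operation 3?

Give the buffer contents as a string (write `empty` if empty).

After op 1 (type): buf='foo' undo_depth=1 redo_depth=0
After op 2 (undo): buf='(empty)' undo_depth=0 redo_depth=1
After op 3 (redo): buf='foo' undo_depth=1 redo_depth=0

Answer: foo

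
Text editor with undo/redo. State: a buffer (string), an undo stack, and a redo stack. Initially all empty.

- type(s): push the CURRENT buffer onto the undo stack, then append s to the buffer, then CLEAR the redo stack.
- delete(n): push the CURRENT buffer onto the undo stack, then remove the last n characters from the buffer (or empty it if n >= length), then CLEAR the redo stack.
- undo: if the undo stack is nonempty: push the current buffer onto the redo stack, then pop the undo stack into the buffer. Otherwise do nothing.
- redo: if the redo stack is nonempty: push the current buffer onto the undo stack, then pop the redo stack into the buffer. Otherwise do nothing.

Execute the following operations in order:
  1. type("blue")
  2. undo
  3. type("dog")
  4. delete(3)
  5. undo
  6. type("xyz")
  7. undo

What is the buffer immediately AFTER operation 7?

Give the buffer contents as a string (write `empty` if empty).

After op 1 (type): buf='blue' undo_depth=1 redo_depth=0
After op 2 (undo): buf='(empty)' undo_depth=0 redo_depth=1
After op 3 (type): buf='dog' undo_depth=1 redo_depth=0
After op 4 (delete): buf='(empty)' undo_depth=2 redo_depth=0
After op 5 (undo): buf='dog' undo_depth=1 redo_depth=1
After op 6 (type): buf='dogxyz' undo_depth=2 redo_depth=0
After op 7 (undo): buf='dog' undo_depth=1 redo_depth=1

Answer: dog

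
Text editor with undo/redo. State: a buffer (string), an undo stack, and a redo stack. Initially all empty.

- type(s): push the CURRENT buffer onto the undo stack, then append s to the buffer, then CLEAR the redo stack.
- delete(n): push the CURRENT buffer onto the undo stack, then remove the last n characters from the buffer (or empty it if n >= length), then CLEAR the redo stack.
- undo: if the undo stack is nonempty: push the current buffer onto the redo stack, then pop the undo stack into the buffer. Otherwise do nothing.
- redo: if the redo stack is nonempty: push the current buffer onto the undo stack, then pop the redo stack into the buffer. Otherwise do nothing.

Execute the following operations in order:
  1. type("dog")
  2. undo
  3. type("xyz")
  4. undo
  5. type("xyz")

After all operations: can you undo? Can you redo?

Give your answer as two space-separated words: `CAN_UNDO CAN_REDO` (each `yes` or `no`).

Answer: yes no

Derivation:
After op 1 (type): buf='dog' undo_depth=1 redo_depth=0
After op 2 (undo): buf='(empty)' undo_depth=0 redo_depth=1
After op 3 (type): buf='xyz' undo_depth=1 redo_depth=0
After op 4 (undo): buf='(empty)' undo_depth=0 redo_depth=1
After op 5 (type): buf='xyz' undo_depth=1 redo_depth=0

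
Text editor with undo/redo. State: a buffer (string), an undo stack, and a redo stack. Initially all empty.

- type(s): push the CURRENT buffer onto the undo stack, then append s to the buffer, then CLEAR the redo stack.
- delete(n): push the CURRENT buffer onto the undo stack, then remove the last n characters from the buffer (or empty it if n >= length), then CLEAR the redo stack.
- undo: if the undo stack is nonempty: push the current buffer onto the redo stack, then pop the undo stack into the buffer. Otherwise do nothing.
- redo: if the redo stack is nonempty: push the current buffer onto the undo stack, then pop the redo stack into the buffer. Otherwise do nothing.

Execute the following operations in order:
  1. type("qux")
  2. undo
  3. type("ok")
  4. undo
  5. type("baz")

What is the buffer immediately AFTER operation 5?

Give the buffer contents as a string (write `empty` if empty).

Answer: baz

Derivation:
After op 1 (type): buf='qux' undo_depth=1 redo_depth=0
After op 2 (undo): buf='(empty)' undo_depth=0 redo_depth=1
After op 3 (type): buf='ok' undo_depth=1 redo_depth=0
After op 4 (undo): buf='(empty)' undo_depth=0 redo_depth=1
After op 5 (type): buf='baz' undo_depth=1 redo_depth=0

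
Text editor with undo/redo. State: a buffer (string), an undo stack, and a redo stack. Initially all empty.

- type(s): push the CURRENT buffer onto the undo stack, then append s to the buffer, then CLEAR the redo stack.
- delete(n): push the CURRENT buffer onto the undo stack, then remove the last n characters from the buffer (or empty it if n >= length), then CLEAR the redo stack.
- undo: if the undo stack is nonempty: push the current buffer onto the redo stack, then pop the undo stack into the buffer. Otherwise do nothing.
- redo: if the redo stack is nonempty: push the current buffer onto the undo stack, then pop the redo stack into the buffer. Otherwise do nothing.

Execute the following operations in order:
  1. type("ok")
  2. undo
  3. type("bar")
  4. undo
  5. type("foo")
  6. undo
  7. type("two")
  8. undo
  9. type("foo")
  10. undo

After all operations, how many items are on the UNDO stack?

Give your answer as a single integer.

Answer: 0

Derivation:
After op 1 (type): buf='ok' undo_depth=1 redo_depth=0
After op 2 (undo): buf='(empty)' undo_depth=0 redo_depth=1
After op 3 (type): buf='bar' undo_depth=1 redo_depth=0
After op 4 (undo): buf='(empty)' undo_depth=0 redo_depth=1
After op 5 (type): buf='foo' undo_depth=1 redo_depth=0
After op 6 (undo): buf='(empty)' undo_depth=0 redo_depth=1
After op 7 (type): buf='two' undo_depth=1 redo_depth=0
After op 8 (undo): buf='(empty)' undo_depth=0 redo_depth=1
After op 9 (type): buf='foo' undo_depth=1 redo_depth=0
After op 10 (undo): buf='(empty)' undo_depth=0 redo_depth=1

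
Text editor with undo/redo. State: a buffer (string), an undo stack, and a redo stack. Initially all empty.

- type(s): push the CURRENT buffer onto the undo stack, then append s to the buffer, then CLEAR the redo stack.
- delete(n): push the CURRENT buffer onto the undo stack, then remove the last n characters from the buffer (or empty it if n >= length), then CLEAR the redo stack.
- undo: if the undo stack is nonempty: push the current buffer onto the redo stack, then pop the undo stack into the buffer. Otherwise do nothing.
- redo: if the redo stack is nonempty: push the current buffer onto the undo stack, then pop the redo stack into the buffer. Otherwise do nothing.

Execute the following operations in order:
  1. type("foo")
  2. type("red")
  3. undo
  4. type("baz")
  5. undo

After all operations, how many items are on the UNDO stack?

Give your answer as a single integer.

Answer: 1

Derivation:
After op 1 (type): buf='foo' undo_depth=1 redo_depth=0
After op 2 (type): buf='foored' undo_depth=2 redo_depth=0
After op 3 (undo): buf='foo' undo_depth=1 redo_depth=1
After op 4 (type): buf='foobaz' undo_depth=2 redo_depth=0
After op 5 (undo): buf='foo' undo_depth=1 redo_depth=1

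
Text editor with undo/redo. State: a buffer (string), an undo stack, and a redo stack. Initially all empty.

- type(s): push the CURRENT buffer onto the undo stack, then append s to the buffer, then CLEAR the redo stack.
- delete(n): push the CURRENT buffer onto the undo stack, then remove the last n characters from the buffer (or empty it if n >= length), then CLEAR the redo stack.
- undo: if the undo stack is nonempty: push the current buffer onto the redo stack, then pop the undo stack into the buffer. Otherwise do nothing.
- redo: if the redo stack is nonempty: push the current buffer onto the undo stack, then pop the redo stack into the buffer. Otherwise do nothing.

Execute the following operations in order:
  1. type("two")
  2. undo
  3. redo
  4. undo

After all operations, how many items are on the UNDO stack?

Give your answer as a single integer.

Answer: 0

Derivation:
After op 1 (type): buf='two' undo_depth=1 redo_depth=0
After op 2 (undo): buf='(empty)' undo_depth=0 redo_depth=1
After op 3 (redo): buf='two' undo_depth=1 redo_depth=0
After op 4 (undo): buf='(empty)' undo_depth=0 redo_depth=1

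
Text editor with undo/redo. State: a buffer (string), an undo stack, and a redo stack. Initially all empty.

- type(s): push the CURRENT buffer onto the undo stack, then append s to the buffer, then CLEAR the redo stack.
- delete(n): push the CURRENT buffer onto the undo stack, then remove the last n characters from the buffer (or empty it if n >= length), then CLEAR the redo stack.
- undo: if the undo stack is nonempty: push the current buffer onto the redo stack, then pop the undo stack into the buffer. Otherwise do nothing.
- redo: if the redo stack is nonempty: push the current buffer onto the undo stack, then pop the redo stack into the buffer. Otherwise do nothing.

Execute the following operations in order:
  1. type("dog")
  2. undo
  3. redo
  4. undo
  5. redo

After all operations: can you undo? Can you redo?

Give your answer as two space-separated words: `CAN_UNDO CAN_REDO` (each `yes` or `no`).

After op 1 (type): buf='dog' undo_depth=1 redo_depth=0
After op 2 (undo): buf='(empty)' undo_depth=0 redo_depth=1
After op 3 (redo): buf='dog' undo_depth=1 redo_depth=0
After op 4 (undo): buf='(empty)' undo_depth=0 redo_depth=1
After op 5 (redo): buf='dog' undo_depth=1 redo_depth=0

Answer: yes no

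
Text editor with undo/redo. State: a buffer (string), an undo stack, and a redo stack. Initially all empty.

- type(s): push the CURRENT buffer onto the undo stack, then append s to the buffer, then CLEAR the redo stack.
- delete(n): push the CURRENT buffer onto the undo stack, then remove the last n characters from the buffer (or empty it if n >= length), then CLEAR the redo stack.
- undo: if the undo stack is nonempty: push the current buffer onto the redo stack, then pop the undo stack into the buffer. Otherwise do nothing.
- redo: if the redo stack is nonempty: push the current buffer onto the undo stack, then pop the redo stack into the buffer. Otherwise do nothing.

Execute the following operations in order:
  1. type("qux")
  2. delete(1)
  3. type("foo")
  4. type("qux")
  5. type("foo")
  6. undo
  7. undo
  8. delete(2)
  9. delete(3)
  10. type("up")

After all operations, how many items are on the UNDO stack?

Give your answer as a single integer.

Answer: 6

Derivation:
After op 1 (type): buf='qux' undo_depth=1 redo_depth=0
After op 2 (delete): buf='qu' undo_depth=2 redo_depth=0
After op 3 (type): buf='qufoo' undo_depth=3 redo_depth=0
After op 4 (type): buf='qufooqux' undo_depth=4 redo_depth=0
After op 5 (type): buf='qufooquxfoo' undo_depth=5 redo_depth=0
After op 6 (undo): buf='qufooqux' undo_depth=4 redo_depth=1
After op 7 (undo): buf='qufoo' undo_depth=3 redo_depth=2
After op 8 (delete): buf='quf' undo_depth=4 redo_depth=0
After op 9 (delete): buf='(empty)' undo_depth=5 redo_depth=0
After op 10 (type): buf='up' undo_depth=6 redo_depth=0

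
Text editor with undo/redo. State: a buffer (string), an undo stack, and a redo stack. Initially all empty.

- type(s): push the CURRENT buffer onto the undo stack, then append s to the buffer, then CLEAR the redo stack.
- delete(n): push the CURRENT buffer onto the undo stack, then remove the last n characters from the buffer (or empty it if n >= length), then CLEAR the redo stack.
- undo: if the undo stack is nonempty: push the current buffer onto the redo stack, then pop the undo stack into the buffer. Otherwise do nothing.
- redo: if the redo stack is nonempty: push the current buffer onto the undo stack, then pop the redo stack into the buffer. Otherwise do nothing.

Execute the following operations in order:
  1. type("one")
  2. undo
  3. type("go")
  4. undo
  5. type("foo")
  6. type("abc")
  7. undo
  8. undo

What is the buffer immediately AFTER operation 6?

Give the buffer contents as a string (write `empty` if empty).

After op 1 (type): buf='one' undo_depth=1 redo_depth=0
After op 2 (undo): buf='(empty)' undo_depth=0 redo_depth=1
After op 3 (type): buf='go' undo_depth=1 redo_depth=0
After op 4 (undo): buf='(empty)' undo_depth=0 redo_depth=1
After op 5 (type): buf='foo' undo_depth=1 redo_depth=0
After op 6 (type): buf='fooabc' undo_depth=2 redo_depth=0

Answer: fooabc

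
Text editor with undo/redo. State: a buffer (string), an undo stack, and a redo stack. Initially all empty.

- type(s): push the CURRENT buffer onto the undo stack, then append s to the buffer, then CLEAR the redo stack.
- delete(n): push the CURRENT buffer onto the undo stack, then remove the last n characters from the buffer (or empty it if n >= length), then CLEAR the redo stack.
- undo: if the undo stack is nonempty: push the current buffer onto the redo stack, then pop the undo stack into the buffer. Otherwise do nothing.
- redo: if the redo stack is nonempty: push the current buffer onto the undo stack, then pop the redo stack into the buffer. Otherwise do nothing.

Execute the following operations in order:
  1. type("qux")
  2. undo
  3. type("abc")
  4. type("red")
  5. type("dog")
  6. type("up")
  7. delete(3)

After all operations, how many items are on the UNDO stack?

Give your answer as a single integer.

After op 1 (type): buf='qux' undo_depth=1 redo_depth=0
After op 2 (undo): buf='(empty)' undo_depth=0 redo_depth=1
After op 3 (type): buf='abc' undo_depth=1 redo_depth=0
After op 4 (type): buf='abcred' undo_depth=2 redo_depth=0
After op 5 (type): buf='abcreddog' undo_depth=3 redo_depth=0
After op 6 (type): buf='abcreddogup' undo_depth=4 redo_depth=0
After op 7 (delete): buf='abcreddo' undo_depth=5 redo_depth=0

Answer: 5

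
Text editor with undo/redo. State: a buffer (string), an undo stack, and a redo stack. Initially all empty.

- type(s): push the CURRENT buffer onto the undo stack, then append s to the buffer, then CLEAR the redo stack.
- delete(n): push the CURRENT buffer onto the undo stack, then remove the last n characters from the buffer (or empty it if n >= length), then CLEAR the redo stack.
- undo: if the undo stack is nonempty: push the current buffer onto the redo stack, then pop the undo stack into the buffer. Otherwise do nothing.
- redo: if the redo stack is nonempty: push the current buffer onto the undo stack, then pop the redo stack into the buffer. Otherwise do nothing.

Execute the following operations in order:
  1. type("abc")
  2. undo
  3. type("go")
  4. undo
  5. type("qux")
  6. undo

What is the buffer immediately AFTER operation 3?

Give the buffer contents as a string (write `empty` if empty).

After op 1 (type): buf='abc' undo_depth=1 redo_depth=0
After op 2 (undo): buf='(empty)' undo_depth=0 redo_depth=1
After op 3 (type): buf='go' undo_depth=1 redo_depth=0

Answer: go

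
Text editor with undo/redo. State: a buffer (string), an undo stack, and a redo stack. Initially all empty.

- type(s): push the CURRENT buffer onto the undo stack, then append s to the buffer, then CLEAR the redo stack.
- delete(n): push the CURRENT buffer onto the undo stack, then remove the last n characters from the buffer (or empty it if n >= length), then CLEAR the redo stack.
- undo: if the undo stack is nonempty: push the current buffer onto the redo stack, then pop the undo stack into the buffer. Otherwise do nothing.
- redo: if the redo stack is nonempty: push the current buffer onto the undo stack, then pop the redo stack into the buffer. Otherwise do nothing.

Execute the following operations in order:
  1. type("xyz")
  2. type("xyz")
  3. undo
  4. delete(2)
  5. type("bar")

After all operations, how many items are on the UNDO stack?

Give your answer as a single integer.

Answer: 3

Derivation:
After op 1 (type): buf='xyz' undo_depth=1 redo_depth=0
After op 2 (type): buf='xyzxyz' undo_depth=2 redo_depth=0
After op 3 (undo): buf='xyz' undo_depth=1 redo_depth=1
After op 4 (delete): buf='x' undo_depth=2 redo_depth=0
After op 5 (type): buf='xbar' undo_depth=3 redo_depth=0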